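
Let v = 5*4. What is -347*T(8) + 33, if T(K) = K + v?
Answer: -9683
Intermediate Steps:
v = 20
T(K) = 20 + K (T(K) = K + 20 = 20 + K)
-347*T(8) + 33 = -347*(20 + 8) + 33 = -347*28 + 33 = -9716 + 33 = -9683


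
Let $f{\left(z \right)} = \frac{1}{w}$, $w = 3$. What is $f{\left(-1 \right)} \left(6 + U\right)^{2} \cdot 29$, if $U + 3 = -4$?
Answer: $\frac{29}{3} \approx 9.6667$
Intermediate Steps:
$U = -7$ ($U = -3 - 4 = -7$)
$f{\left(z \right)} = \frac{1}{3}$
$f{\left(-1 \right)} \left(6 + U\right)^{2} \cdot 29 = \frac{\left(6 - 7\right)^{2}}{3} \cdot 29 = \frac{\left(-1\right)^{2}}{3} \cdot 29 = \frac{1}{3} \cdot 1 \cdot 29 = \frac{1}{3} \cdot 29 = \frac{29}{3}$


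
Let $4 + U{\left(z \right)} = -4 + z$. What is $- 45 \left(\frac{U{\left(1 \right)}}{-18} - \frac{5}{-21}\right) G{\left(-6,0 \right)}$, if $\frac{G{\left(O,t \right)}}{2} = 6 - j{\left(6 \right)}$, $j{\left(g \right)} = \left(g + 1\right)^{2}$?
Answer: $\frac{16985}{7} \approx 2426.4$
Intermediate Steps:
$U{\left(z \right)} = -8 + z$ ($U{\left(z \right)} = -4 + \left(-4 + z\right) = -8 + z$)
$j{\left(g \right)} = \left(1 + g\right)^{2}$
$G{\left(O,t \right)} = -86$ ($G{\left(O,t \right)} = 2 \left(6 - \left(1 + 6\right)^{2}\right) = 2 \left(6 - 7^{2}\right) = 2 \left(6 - 49\right) = 2 \left(-43\right) = -86$)
$- 45 \left(\frac{U{\left(1 \right)}}{-18} - \frac{5}{-21}\right) G{\left(-6,0 \right)} = - 45 \left(\frac{-8 + 1}{-18} - \frac{5}{-21}\right) \left(-86\right) = - 45 \left(\left(-7\right) \left(- \frac{1}{18}\right) - - \frac{5}{21}\right) \left(-86\right) = - 45 \left(\frac{7}{18} + \frac{5}{21}\right) \left(-86\right) = \left(-45\right) \frac{79}{126} \left(-86\right) = \left(- \frac{395}{14}\right) \left(-86\right) = \frac{16985}{7}$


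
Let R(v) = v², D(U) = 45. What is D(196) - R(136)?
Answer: -18451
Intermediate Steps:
D(196) - R(136) = 45 - 1*136² = 45 - 1*18496 = 45 - 18496 = -18451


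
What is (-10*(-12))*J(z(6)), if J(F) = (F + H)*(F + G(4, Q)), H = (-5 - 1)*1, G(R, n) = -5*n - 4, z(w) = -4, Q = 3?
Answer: 27600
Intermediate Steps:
G(R, n) = -4 - 5*n
H = -6 (H = -6*1 = -6)
J(F) = (-19 + F)*(-6 + F) (J(F) = (F - 6)*(F + (-4 - 5*3)) = (-6 + F)*(F + (-4 - 15)) = (-6 + F)*(F - 19) = (-6 + F)*(-19 + F) = (-19 + F)*(-6 + F))
(-10*(-12))*J(z(6)) = (-10*(-12))*(114 + (-4)² - 25*(-4)) = 120*(114 + 16 + 100) = 120*230 = 27600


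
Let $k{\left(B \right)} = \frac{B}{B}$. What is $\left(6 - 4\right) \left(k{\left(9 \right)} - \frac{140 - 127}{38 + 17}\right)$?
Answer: $\frac{84}{55} \approx 1.5273$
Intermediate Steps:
$k{\left(B \right)} = 1$
$\left(6 - 4\right) \left(k{\left(9 \right)} - \frac{140 - 127}{38 + 17}\right) = \left(6 - 4\right) \left(1 - \frac{140 - 127}{38 + 17}\right) = \left(6 - 4\right) \left(1 - \frac{13}{55}\right) = 2 \left(1 - 13 \cdot \frac{1}{55}\right) = 2 \left(1 - \frac{13}{55}\right) = 2 \cdot \frac{42}{55} = \frac{84}{55}$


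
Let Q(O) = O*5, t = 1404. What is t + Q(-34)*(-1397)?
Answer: 238894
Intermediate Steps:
Q(O) = 5*O
t + Q(-34)*(-1397) = 1404 + (5*(-34))*(-1397) = 1404 - 170*(-1397) = 1404 + 237490 = 238894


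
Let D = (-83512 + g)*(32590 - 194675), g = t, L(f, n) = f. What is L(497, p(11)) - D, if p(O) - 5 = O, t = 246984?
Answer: 26496359617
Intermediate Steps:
p(O) = 5 + O
g = 246984
D = -26496359120 (D = (-83512 + 246984)*(32590 - 194675) = 163472*(-162085) = -26496359120)
L(497, p(11)) - D = 497 - 1*(-26496359120) = 497 + 26496359120 = 26496359617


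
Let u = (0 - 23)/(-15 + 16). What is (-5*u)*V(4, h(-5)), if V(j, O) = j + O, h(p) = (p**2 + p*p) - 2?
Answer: 5980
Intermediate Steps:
h(p) = -2 + 2*p**2 (h(p) = (p**2 + p**2) - 2 = 2*p**2 - 2 = -2 + 2*p**2)
u = -23 (u = -23/1 = -23*1 = -23)
V(j, O) = O + j
(-5*u)*V(4, h(-5)) = (-5*(-23))*((-2 + 2*(-5)**2) + 4) = 115*((-2 + 2*25) + 4) = 115*((-2 + 50) + 4) = 115*(48 + 4) = 115*52 = 5980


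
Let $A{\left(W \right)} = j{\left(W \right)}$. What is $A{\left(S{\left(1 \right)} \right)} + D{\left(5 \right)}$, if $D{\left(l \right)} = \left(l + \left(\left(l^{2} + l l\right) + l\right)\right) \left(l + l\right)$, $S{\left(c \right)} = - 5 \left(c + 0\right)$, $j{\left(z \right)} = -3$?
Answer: $597$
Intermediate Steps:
$S{\left(c \right)} = - 5 c$
$A{\left(W \right)} = -3$
$D{\left(l \right)} = 2 l \left(2 l + 2 l^{2}\right)$ ($D{\left(l \right)} = \left(l + \left(\left(l^{2} + l^{2}\right) + l\right)\right) 2 l = \left(l + \left(2 l^{2} + l\right)\right) 2 l = \left(l + \left(l + 2 l^{2}\right)\right) 2 l = \left(2 l + 2 l^{2}\right) 2 l = 2 l \left(2 l + 2 l^{2}\right)$)
$A{\left(S{\left(1 \right)} \right)} + D{\left(5 \right)} = -3 + 4 \cdot 5^{2} \left(1 + 5\right) = -3 + 4 \cdot 25 \cdot 6 = -3 + 600 = 597$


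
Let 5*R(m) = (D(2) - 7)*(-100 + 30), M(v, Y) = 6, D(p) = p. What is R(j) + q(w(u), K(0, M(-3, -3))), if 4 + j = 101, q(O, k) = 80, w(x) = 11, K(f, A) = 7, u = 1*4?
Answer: 150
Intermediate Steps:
u = 4
j = 97 (j = -4 + 101 = 97)
R(m) = 70 (R(m) = ((2 - 7)*(-100 + 30))/5 = (-5*(-70))/5 = (⅕)*350 = 70)
R(j) + q(w(u), K(0, M(-3, -3))) = 70 + 80 = 150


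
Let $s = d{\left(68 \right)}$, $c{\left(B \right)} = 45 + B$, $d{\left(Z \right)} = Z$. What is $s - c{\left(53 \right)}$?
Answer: $-30$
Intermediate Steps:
$s = 68$
$s - c{\left(53 \right)} = 68 - \left(45 + 53\right) = 68 - 98 = -30$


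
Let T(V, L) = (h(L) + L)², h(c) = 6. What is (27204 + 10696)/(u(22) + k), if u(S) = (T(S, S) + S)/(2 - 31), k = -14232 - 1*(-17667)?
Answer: 1099100/98809 ≈ 11.123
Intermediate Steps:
T(V, L) = (6 + L)²
k = 3435 (k = -14232 + 17667 = 3435)
u(S) = -S/29 - (6 + S)²/29 (u(S) = ((6 + S)² + S)/(2 - 31) = (S + (6 + S)²)/(-29) = (S + (6 + S)²)*(-1/29) = -S/29 - (6 + S)²/29)
(27204 + 10696)/(u(22) + k) = (27204 + 10696)/((-1/29*22 - (6 + 22)²/29) + 3435) = 37900/((-22/29 - 1/29*28²) + 3435) = 37900/((-22/29 - 1/29*784) + 3435) = 37900/((-22/29 - 784/29) + 3435) = 37900/(-806/29 + 3435) = 37900/(98809/29) = 37900*(29/98809) = 1099100/98809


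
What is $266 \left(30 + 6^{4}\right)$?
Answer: $352716$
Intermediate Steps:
$266 \left(30 + 6^{4}\right) = 266 \left(30 + 1296\right) = 266 \cdot 1326 = 352716$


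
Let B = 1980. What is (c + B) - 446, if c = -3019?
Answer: -1485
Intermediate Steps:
(c + B) - 446 = (-3019 + 1980) - 446 = -1039 - 446 = -1485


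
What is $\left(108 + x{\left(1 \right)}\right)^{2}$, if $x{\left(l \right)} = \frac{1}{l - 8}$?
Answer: $\frac{570025}{49} \approx 11633.0$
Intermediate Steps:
$x{\left(l \right)} = \frac{1}{-8 + l}$
$\left(108 + x{\left(1 \right)}\right)^{2} = \left(108 + \frac{1}{-8 + 1}\right)^{2} = \left(108 + \frac{1}{-7}\right)^{2} = \left(108 - \frac{1}{7}\right)^{2} = \left(\frac{755}{7}\right)^{2} = \frac{570025}{49}$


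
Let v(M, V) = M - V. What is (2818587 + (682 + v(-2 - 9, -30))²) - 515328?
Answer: 2794660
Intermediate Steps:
(2818587 + (682 + v(-2 - 9, -30))²) - 515328 = (2818587 + (682 + ((-2 - 9) - 1*(-30)))²) - 515328 = (2818587 + (682 + (-11 + 30))²) - 515328 = (2818587 + (682 + 19)²) - 515328 = (2818587 + 701²) - 515328 = (2818587 + 491401) - 515328 = 3309988 - 515328 = 2794660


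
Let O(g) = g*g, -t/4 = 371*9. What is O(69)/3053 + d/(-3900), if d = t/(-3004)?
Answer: 4644766311/2980643900 ≈ 1.5583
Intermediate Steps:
t = -13356 (t = -1484*9 = -4*3339 = -13356)
O(g) = g²
d = 3339/751 (d = -13356/(-3004) = -13356*(-1/3004) = 3339/751 ≈ 4.4461)
O(69)/3053 + d/(-3900) = 69²/3053 + (3339/751)/(-3900) = 4761*(1/3053) + (3339/751)*(-1/3900) = 4761/3053 - 1113/976300 = 4644766311/2980643900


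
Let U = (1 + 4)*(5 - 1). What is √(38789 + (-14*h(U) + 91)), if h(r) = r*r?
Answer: 16*√130 ≈ 182.43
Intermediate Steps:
U = 20 (U = 5*4 = 20)
h(r) = r²
√(38789 + (-14*h(U) + 91)) = √(38789 + (-14*20² + 91)) = √(38789 + (-14*400 + 91)) = √(38789 + (-5600 + 91)) = √(38789 - 5509) = √33280 = 16*√130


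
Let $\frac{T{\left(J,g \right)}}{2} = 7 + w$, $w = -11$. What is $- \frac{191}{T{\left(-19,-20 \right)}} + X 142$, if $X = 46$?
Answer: $\frac{52447}{8} \approx 6555.9$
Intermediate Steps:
$T{\left(J,g \right)} = -8$ ($T{\left(J,g \right)} = 2 \left(7 - 11\right) = 2 \left(-4\right) = -8$)
$- \frac{191}{T{\left(-19,-20 \right)}} + X 142 = - \frac{191}{-8} + 46 \cdot 142 = \left(-191\right) \left(- \frac{1}{8}\right) + 6532 = \frac{191}{8} + 6532 = \frac{52447}{8}$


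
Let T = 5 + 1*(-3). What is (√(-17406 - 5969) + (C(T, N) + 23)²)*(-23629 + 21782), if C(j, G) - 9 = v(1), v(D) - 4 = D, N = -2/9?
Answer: -2528543 - 9235*I*√935 ≈ -2.5285e+6 - 2.8239e+5*I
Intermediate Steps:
N = -2/9 (N = -2*⅑ = -2/9 ≈ -0.22222)
T = 2 (T = 5 - 3 = 2)
v(D) = 4 + D
C(j, G) = 14 (C(j, G) = 9 + (4 + 1) = 9 + 5 = 14)
(√(-17406 - 5969) + (C(T, N) + 23)²)*(-23629 + 21782) = (√(-17406 - 5969) + (14 + 23)²)*(-23629 + 21782) = (√(-23375) + 37²)*(-1847) = (5*I*√935 + 1369)*(-1847) = (1369 + 5*I*√935)*(-1847) = -2528543 - 9235*I*√935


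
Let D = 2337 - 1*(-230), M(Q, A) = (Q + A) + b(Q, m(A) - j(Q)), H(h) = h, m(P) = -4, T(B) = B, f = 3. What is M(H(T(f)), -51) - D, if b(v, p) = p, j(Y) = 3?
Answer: -2622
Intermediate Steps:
M(Q, A) = -7 + A + Q (M(Q, A) = (Q + A) + (-4 - 1*3) = (A + Q) + (-4 - 3) = (A + Q) - 7 = -7 + A + Q)
D = 2567 (D = 2337 + 230 = 2567)
M(H(T(f)), -51) - D = (-7 - 51 + 3) - 1*2567 = -55 - 2567 = -2622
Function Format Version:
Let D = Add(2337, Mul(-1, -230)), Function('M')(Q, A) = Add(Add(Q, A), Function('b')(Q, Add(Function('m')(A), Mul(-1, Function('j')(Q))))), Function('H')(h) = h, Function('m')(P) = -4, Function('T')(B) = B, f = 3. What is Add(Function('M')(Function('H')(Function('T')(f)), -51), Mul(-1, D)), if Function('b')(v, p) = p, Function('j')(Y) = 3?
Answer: -2622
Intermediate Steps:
Function('M')(Q, A) = Add(-7, A, Q) (Function('M')(Q, A) = Add(Add(Q, A), Add(-4, Mul(-1, 3))) = Add(Add(A, Q), Add(-4, -3)) = Add(Add(A, Q), -7) = Add(-7, A, Q))
D = 2567 (D = Add(2337, 230) = 2567)
Add(Function('M')(Function('H')(Function('T')(f)), -51), Mul(-1, D)) = Add(Add(-7, -51, 3), Mul(-1, 2567)) = Add(-55, -2567) = -2622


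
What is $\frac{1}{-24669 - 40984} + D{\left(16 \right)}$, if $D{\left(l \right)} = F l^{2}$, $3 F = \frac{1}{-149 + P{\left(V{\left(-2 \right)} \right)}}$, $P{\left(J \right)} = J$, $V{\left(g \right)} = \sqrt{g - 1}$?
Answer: $- \frac{89440523}{156188487} - \frac{64 i \sqrt{3}}{16653} \approx -0.57265 - 0.0066565 i$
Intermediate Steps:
$V{\left(g \right)} = \sqrt{-1 + g}$
$F = \frac{1}{3 \left(-149 + i \sqrt{3}\right)}$ ($F = \frac{1}{3 \left(-149 + \sqrt{-1 - 2}\right)} = \frac{1}{3 \left(-149 + \sqrt{-3}\right)} = \frac{1}{3 \left(-149 + i \sqrt{3}\right)} \approx -0.0022368 - 2.6002 \cdot 10^{-5} i$)
$D{\left(l \right)} = l^{2} \left(- \frac{149}{66612} - \frac{i \sqrt{3}}{66612}\right)$ ($D{\left(l \right)} = \left(- \frac{149}{66612} - \frac{i \sqrt{3}}{66612}\right) l^{2} = l^{2} \left(- \frac{149}{66612} - \frac{i \sqrt{3}}{66612}\right)$)
$\frac{1}{-24669 - 40984} + D{\left(16 \right)} = \frac{1}{-24669 - 40984} - \left(\frac{9536}{16653} + \frac{i \sqrt{3} \cdot 16^{2}}{66612}\right) = \frac{1}{-65653} - \left(\frac{9536}{16653} + \frac{1}{66612} i \sqrt{3} \cdot 256\right) = - \frac{1}{65653} - \left(\frac{9536}{16653} + \frac{64 i \sqrt{3}}{16653}\right) = - \frac{89440523}{156188487} - \frac{64 i \sqrt{3}}{16653}$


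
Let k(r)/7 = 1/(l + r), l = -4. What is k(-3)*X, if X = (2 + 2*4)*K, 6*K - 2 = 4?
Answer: -10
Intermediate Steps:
K = 1 (K = ⅓ + (⅙)*4 = ⅓ + ⅔ = 1)
X = 10 (X = (2 + 2*4)*1 = (2 + 8)*1 = 10*1 = 10)
k(r) = 7/(-4 + r)
k(-3)*X = (7/(-4 - 3))*10 = (7/(-7))*10 = (7*(-⅐))*10 = -1*10 = -10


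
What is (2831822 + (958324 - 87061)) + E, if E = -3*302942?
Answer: 2794259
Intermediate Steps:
E = -908826
(2831822 + (958324 - 87061)) + E = (2831822 + (958324 - 87061)) - 908826 = (2831822 + 871263) - 908826 = 3703085 - 908826 = 2794259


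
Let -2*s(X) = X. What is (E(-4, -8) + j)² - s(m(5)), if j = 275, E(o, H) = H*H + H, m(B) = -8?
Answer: 109557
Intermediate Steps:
E(o, H) = H + H² (E(o, H) = H² + H = H + H²)
s(X) = -X/2
(E(-4, -8) + j)² - s(m(5)) = (-8*(1 - 8) + 275)² - (-1)*(-8)/2 = (-8*(-7) + 275)² - 1*4 = (56 + 275)² - 4 = 331² - 4 = 109561 - 4 = 109557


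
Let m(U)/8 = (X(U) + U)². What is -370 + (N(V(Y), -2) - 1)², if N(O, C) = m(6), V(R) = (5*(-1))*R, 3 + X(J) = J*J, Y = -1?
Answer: 148035519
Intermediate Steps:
X(J) = -3 + J² (X(J) = -3 + J*J = -3 + J²)
V(R) = -5*R
m(U) = 8*(-3 + U + U²)² (m(U) = 8*((-3 + U²) + U)² = 8*(-3 + U + U²)²)
N(O, C) = 12168 (N(O, C) = 8*(-3 + 6 + 6²)² = 8*(-3 + 6 + 36)² = 8*39² = 8*1521 = 12168)
-370 + (N(V(Y), -2) - 1)² = -370 + (12168 - 1)² = -370 + 12167² = -370 + 148035889 = 148035519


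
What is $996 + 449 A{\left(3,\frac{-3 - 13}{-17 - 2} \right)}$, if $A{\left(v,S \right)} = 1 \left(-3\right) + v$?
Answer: $996$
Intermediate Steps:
$A{\left(v,S \right)} = -3 + v$
$996 + 449 A{\left(3,\frac{-3 - 13}{-17 - 2} \right)} = 996 + 449 \left(-3 + 3\right) = 996 + 449 \cdot 0 = 996 + 0 = 996$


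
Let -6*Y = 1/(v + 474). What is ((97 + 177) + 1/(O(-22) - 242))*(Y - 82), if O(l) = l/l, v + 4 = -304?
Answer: -1797704403/80012 ≈ -22468.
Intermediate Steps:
v = -308 (v = -4 - 304 = -308)
O(l) = 1
Y = -1/996 (Y = -1/(6*(-308 + 474)) = -⅙/166 = -⅙*1/166 = -1/996 ≈ -0.0010040)
((97 + 177) + 1/(O(-22) - 242))*(Y - 82) = ((97 + 177) + 1/(1 - 242))*(-1/996 - 82) = (274 + 1/(-241))*(-81673/996) = (274 - 1/241)*(-81673/996) = (66033/241)*(-81673/996) = -1797704403/80012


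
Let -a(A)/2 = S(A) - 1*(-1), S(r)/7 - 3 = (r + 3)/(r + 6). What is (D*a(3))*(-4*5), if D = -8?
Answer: -25600/3 ≈ -8533.3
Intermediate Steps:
S(r) = 21 + 7*(3 + r)/(6 + r) (S(r) = 21 + 7*((r + 3)/(r + 6)) = 21 + 7*((3 + r)/(6 + r)) = 21 + 7*(3 + r)/(6 + r))
a(A) = -2 - 14*(21 + 4*A)/(6 + A) (a(A) = -2*(7*(21 + 4*A)/(6 + A) - 1*(-1)) = -2*(7*(21 + 4*A)/(6 + A) + 1) = -2*(1 + 7*(21 + 4*A)/(6 + A)) = -2 - 14*(21 + 4*A)/(6 + A))
(D*a(3))*(-4*5) = (-16*(-153 - 29*3)/(6 + 3))*(-4*5) = -16*(-153 - 87)/9*(-20) = -16*(-240)/9*(-20) = -8*(-160/3)*(-20) = (1280/3)*(-20) = -25600/3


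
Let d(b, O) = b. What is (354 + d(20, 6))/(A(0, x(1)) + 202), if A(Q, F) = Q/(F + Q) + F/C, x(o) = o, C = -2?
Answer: 748/403 ≈ 1.8561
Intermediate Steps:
A(Q, F) = -F/2 + Q/(F + Q) (A(Q, F) = Q/(F + Q) + F/(-2) = Q/(F + Q) + F*(-1/2) = Q/(F + Q) - F/2 = -F/2 + Q/(F + Q))
(354 + d(20, 6))/(A(0, x(1)) + 202) = (354 + 20)/((0 - 1/2*1**2 - 1/2*1*0)/(1 + 0) + 202) = 374/((0 - 1/2*1 + 0)/1 + 202) = 374/(1*(0 - 1/2 + 0) + 202) = 374/(1*(-1/2) + 202) = 374/(-1/2 + 202) = 374/(403/2) = 374*(2/403) = 748/403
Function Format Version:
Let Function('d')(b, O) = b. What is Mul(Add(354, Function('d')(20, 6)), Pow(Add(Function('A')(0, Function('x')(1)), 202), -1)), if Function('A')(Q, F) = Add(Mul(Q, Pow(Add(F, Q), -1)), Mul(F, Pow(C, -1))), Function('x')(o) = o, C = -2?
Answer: Rational(748, 403) ≈ 1.8561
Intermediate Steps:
Function('A')(Q, F) = Add(Mul(Rational(-1, 2), F), Mul(Q, Pow(Add(F, Q), -1))) (Function('A')(Q, F) = Add(Mul(Q, Pow(Add(F, Q), -1)), Mul(F, Pow(-2, -1))) = Add(Mul(Q, Pow(Add(F, Q), -1)), Mul(F, Rational(-1, 2))) = Add(Mul(Q, Pow(Add(F, Q), -1)), Mul(Rational(-1, 2), F)) = Add(Mul(Rational(-1, 2), F), Mul(Q, Pow(Add(F, Q), -1))))
Mul(Add(354, Function('d')(20, 6)), Pow(Add(Function('A')(0, Function('x')(1)), 202), -1)) = Mul(Add(354, 20), Pow(Add(Mul(Pow(Add(1, 0), -1), Add(0, Mul(Rational(-1, 2), Pow(1, 2)), Mul(Rational(-1, 2), 1, 0))), 202), -1)) = Mul(374, Pow(Add(Mul(Pow(1, -1), Add(0, Mul(Rational(-1, 2), 1), 0)), 202), -1)) = Mul(374, Pow(Add(Mul(1, Add(0, Rational(-1, 2), 0)), 202), -1)) = Mul(374, Pow(Add(Mul(1, Rational(-1, 2)), 202), -1)) = Mul(374, Pow(Add(Rational(-1, 2), 202), -1)) = Mul(374, Pow(Rational(403, 2), -1)) = Mul(374, Rational(2, 403)) = Rational(748, 403)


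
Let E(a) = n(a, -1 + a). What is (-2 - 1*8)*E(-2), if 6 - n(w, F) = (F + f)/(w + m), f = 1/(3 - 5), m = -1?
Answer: -145/3 ≈ -48.333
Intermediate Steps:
f = -½ (f = 1/(-2) = -½ ≈ -0.50000)
n(w, F) = 6 - (-½ + F)/(-1 + w) (n(w, F) = 6 - (F - ½)/(w - 1) = 6 - (-½ + F)/(-1 + w))
E(a) = (-9/2 + 5*a)/(-1 + a) (E(a) = (-11/2 - (-1 + a) + 6*a)/(-1 + a) = (-11/2 + (1 - a) + 6*a)/(-1 + a) = (-9/2 + 5*a)/(-1 + a))
(-2 - 1*8)*E(-2) = (-2 - 1*8)*((-9 + 10*(-2))/(2*(-1 - 2))) = (-2 - 8)*((½)*(-9 - 20)/(-3)) = -5*(-1)*(-29)/3 = -10*29/6 = -145/3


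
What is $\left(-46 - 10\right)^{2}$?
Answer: $3136$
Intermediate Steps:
$\left(-46 - 10\right)^{2} = \left(-56\right)^{2} = 3136$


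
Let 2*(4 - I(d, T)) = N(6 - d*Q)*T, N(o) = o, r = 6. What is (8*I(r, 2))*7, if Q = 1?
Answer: 224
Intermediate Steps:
I(d, T) = 4 - T*(6 - d)/2 (I(d, T) = 4 - (6 - d)*T/2 = 4 - T*(6 - d)/2)
(8*I(r, 2))*7 = (8*(4 + (½)*2*(-6 + 6)))*7 = (8*(4 + (½)*2*0))*7 = (8*(4 + 0))*7 = (8*4)*7 = 32*7 = 224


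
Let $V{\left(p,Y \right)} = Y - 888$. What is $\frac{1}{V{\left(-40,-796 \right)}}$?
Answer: $- \frac{1}{1684} \approx -0.00059382$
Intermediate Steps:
$V{\left(p,Y \right)} = -888 + Y$
$\frac{1}{V{\left(-40,-796 \right)}} = \frac{1}{-888 - 796} = \frac{1}{-1684} = - \frac{1}{1684}$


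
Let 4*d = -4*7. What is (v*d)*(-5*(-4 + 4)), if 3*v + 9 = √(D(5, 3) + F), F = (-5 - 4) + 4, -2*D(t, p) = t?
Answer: 0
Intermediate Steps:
D(t, p) = -t/2
F = -5 (F = -9 + 4 = -5)
d = -7 (d = (-4*7)/4 = (¼)*(-28) = -7)
v = -3 + I*√30/6 (v = -3 + √(-½*5 - 5)/3 = -3 + √(-5/2 - 5)/3 = -3 + √(-15/2)/3 = -3 + (I*√30/2)/3 = -3 + I*√30/6 ≈ -3.0 + 0.91287*I)
(v*d)*(-5*(-4 + 4)) = ((-3 + I*√30/6)*(-7))*(-5*(-4 + 4)) = (21 - 7*I*√30/6)*(-5*0) = (21 - 7*I*√30/6)*0 = 0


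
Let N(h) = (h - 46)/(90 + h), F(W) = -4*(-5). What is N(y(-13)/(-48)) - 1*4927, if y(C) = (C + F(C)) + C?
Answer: -3552734/721 ≈ -4927.5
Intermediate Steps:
F(W) = 20
y(C) = 20 + 2*C (y(C) = (C + 20) + C = (20 + C) + C = 20 + 2*C)
N(h) = (-46 + h)/(90 + h)
N(y(-13)/(-48)) - 1*4927 = (-46 + (20 + 2*(-13))/(-48))/(90 + (20 + 2*(-13))/(-48)) - 1*4927 = (-46 + (20 - 26)*(-1/48))/(90 + (20 - 26)*(-1/48)) - 4927 = (-46 - 6*(-1/48))/(90 - 6*(-1/48)) - 4927 = (-46 + ⅛)/(90 + ⅛) - 4927 = -367/8/(721/8) - 4927 = (8/721)*(-367/8) - 4927 = -367/721 - 4927 = -3552734/721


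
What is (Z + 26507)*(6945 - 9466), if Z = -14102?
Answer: -31273005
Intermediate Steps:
(Z + 26507)*(6945 - 9466) = (-14102 + 26507)*(6945 - 9466) = 12405*(-2521) = -31273005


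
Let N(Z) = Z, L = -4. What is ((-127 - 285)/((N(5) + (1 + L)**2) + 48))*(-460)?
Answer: 94760/31 ≈ 3056.8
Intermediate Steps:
((-127 - 285)/((N(5) + (1 + L)**2) + 48))*(-460) = ((-127 - 285)/((5 + (1 - 4)**2) + 48))*(-460) = -412/((5 + (-3)**2) + 48)*(-460) = -412/((5 + 9) + 48)*(-460) = -412/(14 + 48)*(-460) = -412/62*(-460) = -412*1/62*(-460) = -206/31*(-460) = 94760/31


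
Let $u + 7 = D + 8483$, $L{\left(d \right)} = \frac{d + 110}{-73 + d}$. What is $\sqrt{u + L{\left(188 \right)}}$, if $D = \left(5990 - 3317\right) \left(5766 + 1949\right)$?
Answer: $\frac{\sqrt{272840658245}}{115} \approx 4542.1$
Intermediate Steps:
$D = 20622195$ ($D = 2673 \cdot 7715 = 20622195$)
$L{\left(d \right)} = \frac{110 + d}{-73 + d}$
$u = 20630671$ ($u = -7 + \left(20622195 + 8483\right) = -7 + 20630678 = 20630671$)
$\sqrt{u + L{\left(188 \right)}} = \sqrt{20630671 + \frac{110 + 188}{-73 + 188}} = \sqrt{20630671 + \frac{1}{115} \cdot 298} = \sqrt{20630671 + \frac{298}{115}} = \sqrt{\frac{2372527463}{115}} = \frac{\sqrt{272840658245}}{115}$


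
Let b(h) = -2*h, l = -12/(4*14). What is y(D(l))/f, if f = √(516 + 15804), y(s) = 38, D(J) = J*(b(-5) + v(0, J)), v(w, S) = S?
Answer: 19*√255/1020 ≈ 0.29746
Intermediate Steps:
l = -3/14 (l = -12/56 = -12*1/56 = -3/14 ≈ -0.21429)
D(J) = J*(10 + J) (D(J) = J*(-2*(-5) + J) = J*(10 + J))
f = 8*√255 (f = √16320 = 8*√255 ≈ 127.75)
y(D(l))/f = 38/((8*√255)) = 38*(√255/2040) = 19*√255/1020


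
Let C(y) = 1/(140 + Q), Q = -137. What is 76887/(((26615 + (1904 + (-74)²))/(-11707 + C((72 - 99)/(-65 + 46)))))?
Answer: -180018096/6799 ≈ -26477.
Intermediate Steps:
C(y) = ⅓ (C(y) = 1/(140 - 137) = 1/3 = ⅓)
76887/(((26615 + (1904 + (-74)²))/(-11707 + C((72 - 99)/(-65 + 46))))) = 76887/(((26615 + (1904 + (-74)²))/(-11707 + ⅓))) = 76887/(((26615 + (1904 + 5476))/(-35120/3))) = 76887/(((26615 + 7380)*(-3/35120))) = 76887/((33995*(-3/35120))) = 76887/(-20397/7024) = 76887*(-7024/20397) = -180018096/6799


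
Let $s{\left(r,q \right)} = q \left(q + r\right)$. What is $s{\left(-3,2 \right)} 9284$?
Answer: $-18568$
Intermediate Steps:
$s{\left(-3,2 \right)} 9284 = 2 \left(2 - 3\right) 9284 = 2 \left(-1\right) 9284 = \left(-2\right) 9284 = -18568$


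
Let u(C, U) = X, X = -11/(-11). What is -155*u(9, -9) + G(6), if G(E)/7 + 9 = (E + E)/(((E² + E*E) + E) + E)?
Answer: -217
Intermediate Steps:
X = 1 (X = -11*(-1/11) = 1)
u(C, U) = 1
G(E) = -63 + 14*E/(2*E + 2*E²) (G(E) = -63 + 7*((E + E)/(((E² + E*E) + E) + E)) = -63 + 7*((2*E)/(((E² + E²) + E) + E)) = -63 + 7*((2*E)/((2*E² + E) + E)) = -63 + 7*((2*E)/((E + 2*E²) + E)) = -63 + 7*((2*E)/(2*E + 2*E²)) = -63 + 7*(2*E/(2*E + 2*E²)) = -63 + 14*E/(2*E + 2*E²))
-155*u(9, -9) + G(6) = -155*1 + 7*(-8 - 9*6)/(1 + 6) = -155 + 7*(-8 - 54)/7 = -155 + 7*(⅐)*(-62) = -155 - 62 = -217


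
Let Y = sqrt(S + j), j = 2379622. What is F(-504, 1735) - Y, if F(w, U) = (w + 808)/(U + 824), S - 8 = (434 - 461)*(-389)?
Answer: 304/2559 - sqrt(2390133) ≈ -1545.9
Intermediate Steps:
S = 10511 (S = 8 + (434 - 461)*(-389) = 8 - 27*(-389) = 8 + 10503 = 10511)
F(w, U) = (808 + w)/(824 + U)
Y = sqrt(2390133) (Y = sqrt(10511 + 2379622) = sqrt(2390133) ≈ 1546.0)
F(-504, 1735) - Y = (808 - 504)/(824 + 1735) - sqrt(2390133) = 304/2559 - sqrt(2390133)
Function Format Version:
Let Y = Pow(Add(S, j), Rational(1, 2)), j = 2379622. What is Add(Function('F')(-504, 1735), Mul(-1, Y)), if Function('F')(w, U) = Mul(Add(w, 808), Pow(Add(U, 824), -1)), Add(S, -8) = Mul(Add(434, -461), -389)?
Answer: Add(Rational(304, 2559), Mul(-1, Pow(2390133, Rational(1, 2)))) ≈ -1545.9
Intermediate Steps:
S = 10511 (S = Add(8, Mul(Add(434, -461), -389)) = Add(8, Mul(-27, -389)) = Add(8, 10503) = 10511)
Function('F')(w, U) = Mul(Pow(Add(824, U), -1), Add(808, w)) (Function('F')(w, U) = Mul(Add(808, w), Pow(Add(824, U), -1)) = Mul(Pow(Add(824, U), -1), Add(808, w)))
Y = Pow(2390133, Rational(1, 2)) (Y = Pow(Add(10511, 2379622), Rational(1, 2)) = Pow(2390133, Rational(1, 2)) ≈ 1546.0)
Add(Function('F')(-504, 1735), Mul(-1, Y)) = Add(Mul(Pow(Add(824, 1735), -1), Add(808, -504)), Mul(-1, Pow(2390133, Rational(1, 2)))) = Add(Mul(Pow(2559, -1), 304), Mul(-1, Pow(2390133, Rational(1, 2)))) = Add(Mul(Rational(1, 2559), 304), Mul(-1, Pow(2390133, Rational(1, 2)))) = Add(Rational(304, 2559), Mul(-1, Pow(2390133, Rational(1, 2))))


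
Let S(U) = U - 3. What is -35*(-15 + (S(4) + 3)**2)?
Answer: -35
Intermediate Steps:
S(U) = -3 + U
-35*(-15 + (S(4) + 3)**2) = -35*(-15 + ((-3 + 4) + 3)**2) = -35*(-15 + (1 + 3)**2) = -35*(-15 + 4**2) = -35*(-15 + 16) = -35*1 = -35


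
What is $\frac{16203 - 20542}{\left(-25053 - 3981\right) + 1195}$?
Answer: $\frac{4339}{27839} \approx 0.15586$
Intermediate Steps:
$\frac{16203 - 20542}{\left(-25053 - 3981\right) + 1195} = - \frac{4339}{-29034 + 1195} = - \frac{4339}{-27839} = \left(-4339\right) \left(- \frac{1}{27839}\right) = \frac{4339}{27839}$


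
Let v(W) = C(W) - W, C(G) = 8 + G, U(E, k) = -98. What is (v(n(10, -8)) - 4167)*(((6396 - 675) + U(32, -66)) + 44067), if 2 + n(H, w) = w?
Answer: -206660710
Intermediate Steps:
n(H, w) = -2 + w
v(W) = 8 (v(W) = (8 + W) - W = 8)
(v(n(10, -8)) - 4167)*(((6396 - 675) + U(32, -66)) + 44067) = (8 - 4167)*(((6396 - 675) - 98) + 44067) = -4159*((5721 - 98) + 44067) = -4159*(5623 + 44067) = -4159*49690 = -206660710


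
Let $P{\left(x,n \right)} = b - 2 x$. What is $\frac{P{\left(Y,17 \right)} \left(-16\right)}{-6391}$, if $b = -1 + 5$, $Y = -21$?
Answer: $\frac{736}{6391} \approx 0.11516$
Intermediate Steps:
$b = 4$
$P{\left(x,n \right)} = 4 - 2 x$
$\frac{P{\left(Y,17 \right)} \left(-16\right)}{-6391} = \frac{\left(4 - -42\right) \left(-16\right)}{-6391} = \left(4 + 42\right) \left(-16\right) \left(- \frac{1}{6391}\right) = 46 \left(-16\right) \left(- \frac{1}{6391}\right) = \left(-736\right) \left(- \frac{1}{6391}\right) = \frac{736}{6391}$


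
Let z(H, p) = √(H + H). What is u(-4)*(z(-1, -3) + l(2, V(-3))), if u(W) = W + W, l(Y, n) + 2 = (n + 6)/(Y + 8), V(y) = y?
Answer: 68/5 - 8*I*√2 ≈ 13.6 - 11.314*I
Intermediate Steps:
l(Y, n) = -2 + (6 + n)/(8 + Y) (l(Y, n) = -2 + (n + 6)/(Y + 8) = -2 + (6 + n)/(8 + Y))
z(H, p) = √2*√H (z(H, p) = √(2*H) = √2*√H)
u(W) = 2*W
u(-4)*(z(-1, -3) + l(2, V(-3))) = (2*(-4))*(√2*√(-1) + (-10 - 3 - 2*2)/(8 + 2)) = -8*(√2*I + (-10 - 3 - 4)/10) = -8*(I*√2 + (⅒)*(-17)) = -8*(I*√2 - 17/10) = -8*(-17/10 + I*√2) = 68/5 - 8*I*√2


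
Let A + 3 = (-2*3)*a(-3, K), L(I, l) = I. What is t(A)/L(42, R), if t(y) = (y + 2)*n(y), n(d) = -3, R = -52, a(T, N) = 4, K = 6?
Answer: 25/14 ≈ 1.7857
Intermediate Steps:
A = -27 (A = -3 - 2*3*4 = -3 - 6*4 = -3 - 24 = -27)
t(y) = -6 - 3*y (t(y) = (y + 2)*(-3) = (2 + y)*(-3) = -6 - 3*y)
t(A)/L(42, R) = (-6 - 3*(-27))/42 = (-6 + 81)*(1/42) = 75*(1/42) = 25/14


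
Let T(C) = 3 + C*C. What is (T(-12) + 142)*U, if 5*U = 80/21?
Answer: 4624/21 ≈ 220.19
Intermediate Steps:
T(C) = 3 + C²
U = 16/21 (U = (80/21)/5 = (80*(1/21))/5 = (⅕)*(80/21) = 16/21 ≈ 0.76190)
(T(-12) + 142)*U = ((3 + (-12)²) + 142)*(16/21) = ((3 + 144) + 142)*(16/21) = (147 + 142)*(16/21) = 289*(16/21) = 4624/21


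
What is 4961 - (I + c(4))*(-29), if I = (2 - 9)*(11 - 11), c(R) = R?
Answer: 5077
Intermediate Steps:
I = 0 (I = -7*0 = 0)
4961 - (I + c(4))*(-29) = 4961 - (0 + 4)*(-29) = 4961 - 4*(-29) = 4961 - 1*(-116) = 4961 + 116 = 5077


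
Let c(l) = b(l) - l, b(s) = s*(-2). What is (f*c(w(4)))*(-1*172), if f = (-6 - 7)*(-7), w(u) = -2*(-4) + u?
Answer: 563472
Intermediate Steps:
w(u) = 8 + u
f = 91 (f = -13*(-7) = 91)
b(s) = -2*s
c(l) = -3*l (c(l) = -2*l - l = -3*l)
(f*c(w(4)))*(-1*172) = (91*(-3*(8 + 4)))*(-1*172) = (91*(-3*12))*(-172) = (91*(-36))*(-172) = -3276*(-172) = 563472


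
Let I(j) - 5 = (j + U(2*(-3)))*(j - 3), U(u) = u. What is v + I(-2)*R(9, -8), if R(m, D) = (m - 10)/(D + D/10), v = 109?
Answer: 5021/44 ≈ 114.11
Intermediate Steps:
R(m, D) = 10*(-10 + m)/(11*D) (R(m, D) = (-10 + m)/(D + D*(⅒)) = (-10 + m)/(D + D/10) = (-10 + m)/((11*D/10)) = (-10 + m)*(10/(11*D)) = 10*(-10 + m)/(11*D))
I(j) = 5 + (-6 + j)*(-3 + j) (I(j) = 5 + (j + 2*(-3))*(j - 3) = 5 + (j - 6)*(-3 + j) = 5 + (-6 + j)*(-3 + j))
v + I(-2)*R(9, -8) = 109 + (23 + (-2)² - 9*(-2))*((10/11)*(-10 + 9)/(-8)) = 109 + (23 + 4 + 18)*((10/11)*(-⅛)*(-1)) = 109 + 45*(5/44) = 109 + 225/44 = 5021/44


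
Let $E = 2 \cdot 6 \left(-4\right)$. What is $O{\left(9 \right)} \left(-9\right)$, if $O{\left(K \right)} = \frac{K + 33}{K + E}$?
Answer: $\frac{126}{13} \approx 9.6923$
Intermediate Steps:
$E = -48$ ($E = 12 \left(-4\right) = -48$)
$O{\left(K \right)} = \frac{33 + K}{-48 + K}$ ($O{\left(K \right)} = \frac{K + 33}{K - 48} = \frac{33 + K}{-48 + K}$)
$O{\left(9 \right)} \left(-9\right) = \frac{33 + 9}{-48 + 9} \left(-9\right) = \frac{1}{-39} \cdot 42 \left(-9\right) = \left(- \frac{1}{39}\right) 42 \left(-9\right) = \left(- \frac{14}{13}\right) \left(-9\right) = \frac{126}{13}$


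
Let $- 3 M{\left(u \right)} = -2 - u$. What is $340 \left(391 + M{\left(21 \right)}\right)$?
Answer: $\frac{406640}{3} \approx 1.3555 \cdot 10^{5}$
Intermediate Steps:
$M{\left(u \right)} = \frac{2}{3} + \frac{u}{3}$ ($M{\left(u \right)} = - \frac{-2 - u}{3} = \frac{2}{3} + \frac{u}{3}$)
$340 \left(391 + M{\left(21 \right)}\right) = 340 \left(391 + \left(\frac{2}{3} + \frac{1}{3} \cdot 21\right)\right) = 340 \left(391 + \left(\frac{2}{3} + 7\right)\right) = 340 \left(391 + \frac{23}{3}\right) = 340 \cdot \frac{1196}{3} = \frac{406640}{3}$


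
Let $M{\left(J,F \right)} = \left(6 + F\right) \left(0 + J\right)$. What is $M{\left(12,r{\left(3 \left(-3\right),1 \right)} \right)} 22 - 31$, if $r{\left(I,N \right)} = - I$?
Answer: $3929$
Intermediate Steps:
$M{\left(J,F \right)} = J \left(6 + F\right)$ ($M{\left(J,F \right)} = \left(6 + F\right) J = J \left(6 + F\right)$)
$M{\left(12,r{\left(3 \left(-3\right),1 \right)} \right)} 22 - 31 = 12 \left(6 - 3 \left(-3\right)\right) 22 - 31 = 12 \left(6 - -9\right) 22 - 31 = 12 \left(6 + 9\right) 22 - 31 = 12 \cdot 15 \cdot 22 - 31 = 180 \cdot 22 - 31 = 3960 - 31 = 3929$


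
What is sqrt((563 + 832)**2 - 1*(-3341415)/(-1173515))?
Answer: 14*sqrt(11161765910469)/33529 ≈ 1395.0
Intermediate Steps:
sqrt((563 + 832)**2 - 1*(-3341415)/(-1173515)) = sqrt(1395**2 + 3341415*(-1/1173515)) = sqrt(1946025 - 95469/33529) = sqrt(65248176756/33529) = 14*sqrt(11161765910469)/33529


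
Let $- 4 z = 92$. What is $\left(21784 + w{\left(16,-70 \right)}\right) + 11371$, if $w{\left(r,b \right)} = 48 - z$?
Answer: $33226$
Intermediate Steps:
$z = -23$ ($z = \left(- \frac{1}{4}\right) 92 = -23$)
$w{\left(r,b \right)} = 71$ ($w{\left(r,b \right)} = 48 - -23 = 48 + 23 = 71$)
$\left(21784 + w{\left(16,-70 \right)}\right) + 11371 = \left(21784 + 71\right) + 11371 = 21855 + 11371 = 33226$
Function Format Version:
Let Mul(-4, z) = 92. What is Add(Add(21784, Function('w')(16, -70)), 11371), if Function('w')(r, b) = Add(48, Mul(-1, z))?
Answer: 33226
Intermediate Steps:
z = -23 (z = Mul(Rational(-1, 4), 92) = -23)
Function('w')(r, b) = 71 (Function('w')(r, b) = Add(48, Mul(-1, -23)) = Add(48, 23) = 71)
Add(Add(21784, Function('w')(16, -70)), 11371) = Add(Add(21784, 71), 11371) = Add(21855, 11371) = 33226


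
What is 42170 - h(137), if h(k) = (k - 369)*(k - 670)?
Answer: -81486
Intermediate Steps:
h(k) = (-670 + k)*(-369 + k) (h(k) = (-369 + k)*(-670 + k) = (-670 + k)*(-369 + k))
42170 - h(137) = 42170 - (247230 + 137² - 1039*137) = 42170 - (247230 + 18769 - 142343) = 42170 - 1*123656 = 42170 - 123656 = -81486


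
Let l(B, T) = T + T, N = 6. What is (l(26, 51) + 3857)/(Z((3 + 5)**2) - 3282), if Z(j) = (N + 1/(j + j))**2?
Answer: -64864256/53180927 ≈ -1.2197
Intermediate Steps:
l(B, T) = 2*T
Z(j) = (6 + 1/(2*j))**2 (Z(j) = (6 + 1/(j + j))**2 = (6 + 1/(2*j))**2)
(l(26, 51) + 3857)/(Z((3 + 5)**2) - 3282) = (2*51 + 3857)/((1 + 12*(3 + 5)**2)**2/(4*((3 + 5)**2)**2) - 3282) = (102 + 3857)/((1 + 12*8**2)**2/(4*(8**2)**2) - 3282) = 3959/((1/4)*(1 + 12*64)**2/64**2 - 3282) = 3959/((1/4)*(1/4096)*(1 + 768)**2 - 3282) = 3959/((1/4)*(1/4096)*769**2 - 3282) = 3959/((1/4)*(1/4096)*591361 - 3282) = 3959/(591361/16384 - 3282) = 3959/(-53180927/16384) = 3959*(-16384/53180927) = -64864256/53180927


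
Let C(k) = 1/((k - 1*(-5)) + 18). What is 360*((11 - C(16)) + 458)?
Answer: 2194800/13 ≈ 1.6883e+5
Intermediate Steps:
C(k) = 1/(23 + k) (C(k) = 1/((k + 5) + 18) = 1/((5 + k) + 18) = 1/(23 + k))
360*((11 - C(16)) + 458) = 360*((11 - 1/(23 + 16)) + 458) = 360*((11 - 1/39) + 458) = 360*(428/39 + 458) = 360*(18290/39) = 2194800/13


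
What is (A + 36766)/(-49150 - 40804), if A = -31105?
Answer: -5661/89954 ≈ -0.062932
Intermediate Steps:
(A + 36766)/(-49150 - 40804) = (-31105 + 36766)/(-49150 - 40804) = 5661/(-89954) = 5661*(-1/89954) = -5661/89954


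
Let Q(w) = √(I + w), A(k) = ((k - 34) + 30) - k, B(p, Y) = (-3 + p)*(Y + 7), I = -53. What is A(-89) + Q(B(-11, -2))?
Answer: -4 + I*√123 ≈ -4.0 + 11.091*I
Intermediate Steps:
B(p, Y) = (-3 + p)*(7 + Y)
A(k) = -4 (A(k) = ((-34 + k) + 30) - k = (-4 + k) - k = -4)
Q(w) = √(-53 + w)
A(-89) + Q(B(-11, -2)) = -4 + √(-53 + (-21 - 3*(-2) + 7*(-11) - 2*(-11))) = -4 + √(-53 + (-21 + 6 - 77 + 22)) = -4 + √(-53 - 70) = -4 + √(-123) = -4 + I*√123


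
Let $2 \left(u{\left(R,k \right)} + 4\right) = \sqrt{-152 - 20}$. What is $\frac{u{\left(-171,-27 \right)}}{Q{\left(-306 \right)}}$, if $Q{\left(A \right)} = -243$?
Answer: $\frac{4}{243} - \frac{i \sqrt{43}}{243} \approx 0.016461 - 0.026985 i$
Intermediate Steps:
$u{\left(R,k \right)} = -4 + i \sqrt{43}$ ($u{\left(R,k \right)} = -4 + \frac{\sqrt{-152 - 20}}{2} = -4 + \frac{\sqrt{-172}}{2} = -4 + \frac{2 i \sqrt{43}}{2} = -4 + i \sqrt{43}$)
$\frac{u{\left(-171,-27 \right)}}{Q{\left(-306 \right)}} = \frac{-4 + i \sqrt{43}}{-243} = \left(-4 + i \sqrt{43}\right) \left(- \frac{1}{243}\right) = \frac{4}{243} - \frac{i \sqrt{43}}{243}$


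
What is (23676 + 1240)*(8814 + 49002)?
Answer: 1440543456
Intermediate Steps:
(23676 + 1240)*(8814 + 49002) = 24916*57816 = 1440543456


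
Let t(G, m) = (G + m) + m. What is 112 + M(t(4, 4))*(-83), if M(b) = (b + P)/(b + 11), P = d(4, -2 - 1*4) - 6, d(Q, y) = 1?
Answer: 1995/23 ≈ 86.739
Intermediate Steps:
P = -5 (P = 1 - 6 = -5)
t(G, m) = G + 2*m
M(b) = (-5 + b)/(11 + b) (M(b) = (b - 5)/(b + 11) = (-5 + b)/(11 + b))
112 + M(t(4, 4))*(-83) = 112 + ((-5 + (4 + 2*4))/(11 + (4 + 2*4)))*(-83) = 112 + ((-5 + (4 + 8))/(11 + (4 + 8)))*(-83) = 112 + ((-5 + 12)/(11 + 12))*(-83) = 112 + (7/23)*(-83) = 112 - 581/23 = 1995/23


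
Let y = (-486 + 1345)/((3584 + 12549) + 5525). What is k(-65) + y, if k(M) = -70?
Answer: -1515201/21658 ≈ -69.960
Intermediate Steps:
y = 859/21658 (y = 859/(16133 + 5525) = 859/21658 ≈ 0.039662)
k(-65) + y = -70 + 859/21658 = -1515201/21658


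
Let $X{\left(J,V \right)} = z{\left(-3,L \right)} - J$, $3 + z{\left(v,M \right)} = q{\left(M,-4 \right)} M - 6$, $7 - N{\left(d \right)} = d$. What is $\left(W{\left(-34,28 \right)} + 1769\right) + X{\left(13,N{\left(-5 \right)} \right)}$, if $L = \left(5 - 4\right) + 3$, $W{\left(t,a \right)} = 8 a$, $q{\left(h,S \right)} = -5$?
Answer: $1951$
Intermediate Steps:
$N{\left(d \right)} = 7 - d$
$L = 4$ ($L = 1 + 3 = 4$)
$z{\left(v,M \right)} = -9 - 5 M$ ($z{\left(v,M \right)} = -3 - \left(6 + 5 M\right) = -9 - 5 M$)
$X{\left(J,V \right)} = -29 - J$ ($X{\left(J,V \right)} = \left(-9 - 20\right) - J = -29 - J$)
$\left(W{\left(-34,28 \right)} + 1769\right) + X{\left(13,N{\left(-5 \right)} \right)} = \left(8 \cdot 28 + 1769\right) - 42 = \left(224 + 1769\right) - 42 = 1993 - 42 = 1951$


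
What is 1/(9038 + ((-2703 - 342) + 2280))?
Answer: 1/8273 ≈ 0.00012088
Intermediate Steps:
1/(9038 + ((-2703 - 342) + 2280)) = 1/(9038 + (-3045 + 2280)) = 1/(9038 - 765) = 1/8273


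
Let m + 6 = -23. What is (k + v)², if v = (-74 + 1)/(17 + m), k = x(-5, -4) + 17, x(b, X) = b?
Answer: 47089/144 ≈ 327.01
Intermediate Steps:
m = -29 (m = -6 - 23 = -29)
k = 12 (k = -5 + 17 = 12)
v = 73/12 (v = (-74 + 1)/(17 - 29) = -73/(-12) = -73*(-1/12) = 73/12 ≈ 6.0833)
(k + v)² = (12 + 73/12)² = (217/12)² = 47089/144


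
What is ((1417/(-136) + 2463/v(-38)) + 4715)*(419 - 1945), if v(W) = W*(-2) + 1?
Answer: -5406545951/748 ≈ -7.2280e+6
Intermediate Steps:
v(W) = 1 - 2*W (v(W) = -2*W + 1 = 1 - 2*W)
((1417/(-136) + 2463/v(-38)) + 4715)*(419 - 1945) = ((1417/(-136) + 2463/(1 - 2*(-38))) + 4715)*(419 - 1945) = ((1417*(-1/136) + 2463/(1 + 76)) + 4715)*(-1526) = ((-1417/136 + 2463/77) + 4715)*(-1526) = (225859/10472 + 4715)*(-1526) = (49601339/10472)*(-1526) = -5406545951/748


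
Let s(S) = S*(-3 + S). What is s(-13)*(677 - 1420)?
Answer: -154544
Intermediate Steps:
s(-13)*(677 - 1420) = (-13*(-3 - 13))*(677 - 1420) = -13*(-16)*(-743) = 208*(-743) = -154544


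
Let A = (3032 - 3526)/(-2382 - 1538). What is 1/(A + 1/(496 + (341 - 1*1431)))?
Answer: 582120/72379 ≈ 8.0427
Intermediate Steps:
A = 247/1960 (A = -494/(-3920) = -494*(-1/3920) = 247/1960 ≈ 0.12602)
1/(A + 1/(496 + (341 - 1*1431))) = 1/(247/1960 + 1/(496 + (341 - 1*1431))) = 1/(247/1960 + 1/(496 + (341 - 1431))) = 1/(247/1960 + 1/(496 - 1090)) = 1/(247/1960 + 1/(-594)) = 1/(247/1960 - 1/594) = 1/(72379/582120) = 582120/72379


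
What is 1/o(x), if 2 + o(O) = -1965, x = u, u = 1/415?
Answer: -1/1967 ≈ -0.00050839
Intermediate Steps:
u = 1/415 ≈ 0.0024096
x = 1/415 ≈ 0.0024096
o(O) = -1967 (o(O) = -2 - 1965 = -1967)
1/o(x) = 1/(-1967) = -1/1967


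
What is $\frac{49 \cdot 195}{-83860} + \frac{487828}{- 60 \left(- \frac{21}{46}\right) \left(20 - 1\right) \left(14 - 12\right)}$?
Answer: $\frac{6719172451}{14340060} \approx 468.56$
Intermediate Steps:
$\frac{49 \cdot 195}{-83860} + \frac{487828}{- 60 \left(- \frac{21}{46}\right) \left(20 - 1\right) \left(14 - 12\right)} = 9555 \left(- \frac{1}{83860}\right) + \frac{487828}{- 60 \left(\left(-21\right) \frac{1}{46}\right) 19 \cdot 2} = - \frac{273}{2396} + \frac{487828}{\left(-60\right) \left(- \frac{21}{46}\right) 38} = - \frac{273}{2396} + \frac{487828}{\frac{630}{23} \cdot 38} = - \frac{273}{2396} + \frac{487828}{\frac{23940}{23}} = - \frac{273}{2396} + 487828 \cdot \frac{23}{23940} = - \frac{273}{2396} + \frac{2805011}{5985} = \frac{6719172451}{14340060}$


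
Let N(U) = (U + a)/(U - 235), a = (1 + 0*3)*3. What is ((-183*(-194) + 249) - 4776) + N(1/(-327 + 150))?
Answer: 644217785/20798 ≈ 30975.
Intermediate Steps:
a = 3 (a = (1 + 0)*3 = 1*3 = 3)
N(U) = (3 + U)/(-235 + U) (N(U) = (U + 3)/(U - 235) = (3 + U)/(-235 + U))
((-183*(-194) + 249) - 4776) + N(1/(-327 + 150)) = ((-183*(-194) + 249) - 4776) + (3 + 1/(-327 + 150))/(-235 + 1/(-327 + 150)) = ((35502 + 249) - 4776) + (3 + 1/(-177))/(-235 + 1/(-177)) = (35751 - 4776) + (3 - 1/177)/(-235 - 1/177) = 30975 + (530/177)/(-41596/177) = 30975 - 177/41596*530/177 = 30975 - 265/20798 = 644217785/20798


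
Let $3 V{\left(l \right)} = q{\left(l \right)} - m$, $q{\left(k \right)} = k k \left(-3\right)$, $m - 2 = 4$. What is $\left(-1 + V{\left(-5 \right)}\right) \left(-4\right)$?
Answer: $112$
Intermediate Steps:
$m = 6$ ($m = 2 + 4 = 6$)
$q{\left(k \right)} = - 3 k^{2}$ ($q{\left(k \right)} = k^{2} \left(-3\right) = - 3 k^{2}$)
$V{\left(l \right)} = -2 - l^{2}$ ($V{\left(l \right)} = \frac{- 3 l^{2} - 6}{3} = \frac{-6 - 3 l^{2}}{3} = -2 - l^{2}$)
$\left(-1 + V{\left(-5 \right)}\right) \left(-4\right) = \left(-1 - 27\right) \left(-4\right) = \left(-28\right) \left(-4\right) = 112$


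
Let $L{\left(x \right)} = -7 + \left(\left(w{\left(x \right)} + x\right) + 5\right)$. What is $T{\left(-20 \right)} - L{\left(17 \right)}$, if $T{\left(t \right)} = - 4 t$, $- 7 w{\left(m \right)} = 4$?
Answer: $\frac{459}{7} \approx 65.571$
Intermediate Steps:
$w{\left(m \right)} = - \frac{4}{7}$ ($w{\left(m \right)} = \left(- \frac{1}{7}\right) 4 = - \frac{4}{7}$)
$L{\left(x \right)} = - \frac{18}{7} + x$ ($L{\left(x \right)} = -7 + \left(\left(- \frac{4}{7} + x\right) + 5\right) = -7 + \left(\frac{31}{7} + x\right) = - \frac{18}{7} + x$)
$T{\left(-20 \right)} - L{\left(17 \right)} = \left(-4\right) \left(-20\right) - \left(- \frac{18}{7} + 17\right) = 80 - \frac{101}{7} = \frac{459}{7}$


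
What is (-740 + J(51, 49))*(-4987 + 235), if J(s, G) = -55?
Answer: 3777840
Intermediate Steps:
(-740 + J(51, 49))*(-4987 + 235) = (-740 - 55)*(-4987 + 235) = -795*(-4752) = 3777840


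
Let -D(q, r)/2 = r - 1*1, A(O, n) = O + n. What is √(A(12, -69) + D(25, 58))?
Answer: 3*I*√19 ≈ 13.077*I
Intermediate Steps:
D(q, r) = 2 - 2*r (D(q, r) = -2*(r - 1*1) = -2*(r - 1) = -2*(-1 + r) = 2 - 2*r)
√(A(12, -69) + D(25, 58)) = √((12 - 69) + (2 - 2*58)) = √(-57 + (2 - 116)) = √(-57 - 114) = √(-171) = 3*I*√19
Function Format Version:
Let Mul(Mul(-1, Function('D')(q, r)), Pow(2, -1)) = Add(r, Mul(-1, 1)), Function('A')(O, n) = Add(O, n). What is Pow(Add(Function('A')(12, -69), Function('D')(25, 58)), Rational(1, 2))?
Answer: Mul(3, I, Pow(19, Rational(1, 2))) ≈ Mul(13.077, I)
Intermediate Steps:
Function('D')(q, r) = Add(2, Mul(-2, r)) (Function('D')(q, r) = Mul(-2, Add(r, Mul(-1, 1))) = Mul(-2, Add(r, -1)) = Mul(-2, Add(-1, r)) = Add(2, Mul(-2, r)))
Pow(Add(Function('A')(12, -69), Function('D')(25, 58)), Rational(1, 2)) = Pow(Add(Add(12, -69), Add(2, Mul(-2, 58))), Rational(1, 2)) = Pow(Add(-57, Add(2, -116)), Rational(1, 2)) = Pow(Add(-57, -114), Rational(1, 2)) = Pow(-171, Rational(1, 2)) = Mul(3, I, Pow(19, Rational(1, 2)))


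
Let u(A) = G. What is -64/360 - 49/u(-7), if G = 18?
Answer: -29/10 ≈ -2.9000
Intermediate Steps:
u(A) = 18
-64/360 - 49/u(-7) = -64/360 - 49/18 = -64*1/360 - 49*1/18 = -8/45 - 49/18 = -29/10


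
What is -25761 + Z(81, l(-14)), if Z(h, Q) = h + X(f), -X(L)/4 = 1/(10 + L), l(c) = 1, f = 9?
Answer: -487924/19 ≈ -25680.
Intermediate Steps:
X(L) = -4/(10 + L)
Z(h, Q) = -4/19 + h (Z(h, Q) = h - 4/(10 + 9) = h - 4/19 = -4/19 + h)
-25761 + Z(81, l(-14)) = -25761 + (-4/19 + 81) = -25761 + 1535/19 = -487924/19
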